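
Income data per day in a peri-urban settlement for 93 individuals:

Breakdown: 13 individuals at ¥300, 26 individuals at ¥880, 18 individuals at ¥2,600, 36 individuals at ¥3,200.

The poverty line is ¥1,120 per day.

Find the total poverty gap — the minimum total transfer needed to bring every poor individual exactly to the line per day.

¥16,900

Below z: 13×¥300, 26×¥880 (q = 39 of N = 93).
Individual gaps: 13×(1120−300) = 10660; 26×(1120−880) = 6240.
Aggregate gap = ¥16,900.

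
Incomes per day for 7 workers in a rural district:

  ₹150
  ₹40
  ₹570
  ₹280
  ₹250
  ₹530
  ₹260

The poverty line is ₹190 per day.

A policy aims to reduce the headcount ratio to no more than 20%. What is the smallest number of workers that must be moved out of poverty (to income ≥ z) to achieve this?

1

2 of the 7 workers are poor, so H = 2/7 = 0.286.
A headcount ratio of at most 20% allows at most ⌊0.20 × 7⌋ = 1 poor workers.
So at least 2 − 1 = 1 must be lifted.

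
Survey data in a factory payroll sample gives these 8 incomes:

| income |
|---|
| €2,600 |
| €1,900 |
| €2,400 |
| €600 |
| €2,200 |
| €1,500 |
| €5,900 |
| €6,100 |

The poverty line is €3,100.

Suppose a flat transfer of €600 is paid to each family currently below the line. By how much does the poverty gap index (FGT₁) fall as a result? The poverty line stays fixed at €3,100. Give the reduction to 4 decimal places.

0.1411

Before: below the line — €600, €1,500, €1,900, €2,200, €2,400, €2,600; poverty gap index (FGT₁) = 0.298387.
After the €600 transfer: below the line — €1,200, €2,100, €2,500, €2,800, €3,000; poverty gap index (FGT₁) = 0.157258.
Reduction = 0.298387 − 0.157258 = 0.1411.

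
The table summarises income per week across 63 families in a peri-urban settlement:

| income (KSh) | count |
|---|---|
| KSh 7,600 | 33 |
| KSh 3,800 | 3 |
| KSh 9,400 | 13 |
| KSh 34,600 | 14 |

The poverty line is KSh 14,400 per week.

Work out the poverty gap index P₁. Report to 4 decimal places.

Below z: 3×KSh 3,800, 33×KSh 7,600, 13×KSh 9,400 (q = 49 of N = 63).
Shortfall ratios: (14400−3800)/14400 = 0.7361 (×3); (14400−7600)/14400 = 0.4722 (×33); (14400−9400)/14400 = 0.3472 (×13).
Sum of shortfalls = 22.305556; P₁ averages over all N: 22.305556 / 63 = 0.3541.

0.3541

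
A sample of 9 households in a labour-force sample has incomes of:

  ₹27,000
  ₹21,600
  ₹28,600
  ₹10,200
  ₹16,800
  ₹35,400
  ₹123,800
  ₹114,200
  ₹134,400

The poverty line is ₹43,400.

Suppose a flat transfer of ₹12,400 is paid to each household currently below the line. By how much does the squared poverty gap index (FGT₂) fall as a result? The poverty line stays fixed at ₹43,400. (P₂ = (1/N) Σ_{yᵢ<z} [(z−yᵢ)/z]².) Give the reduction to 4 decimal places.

Before: below the line — ₹10,200, ₹16,800, ₹21,600, ₹27,000, ₹28,600, ₹35,400; squared poverty gap index (FGT₂) = 0.167357.
After the ₹12,400 transfer: below the line — ₹22,600, ₹29,200, ₹34,000, ₹39,400, ₹41,000; squared poverty gap index (FGT₂) = 0.043912.
Reduction = 0.167357 − 0.043912 = 0.1234.

0.1234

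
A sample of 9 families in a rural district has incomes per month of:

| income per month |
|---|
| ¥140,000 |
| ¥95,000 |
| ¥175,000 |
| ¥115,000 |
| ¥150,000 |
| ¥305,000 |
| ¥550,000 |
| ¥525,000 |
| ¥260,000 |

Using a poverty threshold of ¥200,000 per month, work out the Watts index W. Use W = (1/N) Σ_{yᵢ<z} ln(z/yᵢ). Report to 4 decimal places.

Below z: ¥95,000, ¥115,000, ¥140,000, ¥150,000, ¥175,000 (q = 5 of N = 9).
ln(z/y) terms: ln(200000/95000) = 0.7444; ln(200000/115000) = 0.5534; ln(200000/140000) = 0.3567; ln(200000/150000) = 0.2877; ln(200000/175000) = 0.1335.
W = 2.075714 / 9 = 0.2306.

0.2306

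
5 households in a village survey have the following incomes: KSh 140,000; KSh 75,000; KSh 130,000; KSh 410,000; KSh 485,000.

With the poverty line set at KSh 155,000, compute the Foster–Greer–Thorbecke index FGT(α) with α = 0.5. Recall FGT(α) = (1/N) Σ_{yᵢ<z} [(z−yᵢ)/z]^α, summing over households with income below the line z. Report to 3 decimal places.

Poor units: KSh 75,000, KSh 130,000, KSh 140,000 (q = 3 of N = 5).
Relative gaps: (155000−75000)/155000 = 0.5161; (155000−130000)/155000 = 0.1613; (155000−140000)/155000 = 0.0968.
Raised to α = 0.5: 0.71842; 0.40161; 0.31109.
Sum = 1.431116; FGT(0.5) = 1.431116 / 5 = 0.286.

0.286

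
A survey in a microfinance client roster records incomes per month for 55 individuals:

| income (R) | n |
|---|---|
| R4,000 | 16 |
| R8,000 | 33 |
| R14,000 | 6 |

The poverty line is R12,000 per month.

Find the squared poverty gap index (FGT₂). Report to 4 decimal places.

0.1960

Incomes under z: 16×R4,000, 33×R8,000 (q = 49 of N = 55).
Relative gaps: (12000−4000)/12000 = 0.6667 (×16); (12000−8000)/12000 = 0.3333 (×33).
Squared: 0.4444 (×16); 0.1111 (×33).
Sum = 10.777778; P₂ = 10.777778 / 55 = 0.1960.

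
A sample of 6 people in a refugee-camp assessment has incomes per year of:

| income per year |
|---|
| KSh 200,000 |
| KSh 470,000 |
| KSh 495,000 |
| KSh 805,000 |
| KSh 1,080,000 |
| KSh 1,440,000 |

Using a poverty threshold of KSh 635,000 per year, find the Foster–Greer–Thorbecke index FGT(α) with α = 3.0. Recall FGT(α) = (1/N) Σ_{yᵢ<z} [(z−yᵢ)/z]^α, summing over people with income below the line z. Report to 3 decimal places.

0.058

Poor units: KSh 200,000, KSh 470,000, KSh 495,000 (q = 3 of N = 6).
Gap ratios (z−y)/z: (635000−200000)/635000 = 0.6850; (635000−470000)/635000 = 0.2598; (635000−495000)/635000 = 0.2205.
Raised to α = 3.0: 0.32147; 0.01754; 0.01072.
Sum = 0.349735; FGT(3.0) = 0.349735 / 6 = 0.058.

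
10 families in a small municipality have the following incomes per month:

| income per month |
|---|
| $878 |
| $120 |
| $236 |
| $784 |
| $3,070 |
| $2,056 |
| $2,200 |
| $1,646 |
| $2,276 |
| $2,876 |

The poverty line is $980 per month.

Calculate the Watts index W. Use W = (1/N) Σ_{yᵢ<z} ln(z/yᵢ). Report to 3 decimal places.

Below z: $120, $236, $784, $878 (q = 4 of N = 10).
Log shortfalls: ln(980/120) = 2.1001; ln(980/236) = 1.4237; ln(980/784) = 0.2231; ln(980/878) = 0.1099.
W = 3.856831 / 10 = 0.386.

0.386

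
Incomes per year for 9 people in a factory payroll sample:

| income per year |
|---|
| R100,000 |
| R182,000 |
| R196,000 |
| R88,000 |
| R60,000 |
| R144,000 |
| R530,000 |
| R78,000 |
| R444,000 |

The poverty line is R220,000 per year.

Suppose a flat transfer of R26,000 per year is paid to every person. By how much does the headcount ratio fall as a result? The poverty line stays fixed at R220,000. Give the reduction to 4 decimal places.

Before: below the line — R60,000, R78,000, R88,000, R100,000, R144,000, R182,000, R196,000; headcount ratio = 0.777778.
After the R26,000 transfer: below the line — R86,000, R104,000, R114,000, R126,000, R170,000, R208,000; headcount ratio = 0.666667.
Reduction = 0.777778 − 0.666667 = 0.1111.

0.1111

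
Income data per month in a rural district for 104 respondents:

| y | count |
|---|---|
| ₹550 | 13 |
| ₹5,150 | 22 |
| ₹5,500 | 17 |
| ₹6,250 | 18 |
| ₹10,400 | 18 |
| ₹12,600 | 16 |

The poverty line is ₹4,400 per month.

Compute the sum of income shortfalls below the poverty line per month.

₹50,050

Incomes under z: 13×₹550 (q = 13 of N = 104).
Individual gaps: 13×(4400−550) = 50050.
Aggregate gap = ₹50,050.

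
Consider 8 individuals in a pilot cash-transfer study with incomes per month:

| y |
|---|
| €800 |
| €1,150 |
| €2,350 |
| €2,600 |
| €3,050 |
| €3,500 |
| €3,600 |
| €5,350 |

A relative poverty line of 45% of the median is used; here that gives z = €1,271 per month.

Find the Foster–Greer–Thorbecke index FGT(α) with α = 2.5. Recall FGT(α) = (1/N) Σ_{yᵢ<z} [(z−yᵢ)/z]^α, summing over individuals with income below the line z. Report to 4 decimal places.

0.0108

Poor units: €800, €1,150 (q = 2 of N = 8).
Normalized shortfalls: (1271−800)/1271 = 0.3706; (1271−1150)/1271 = 0.0952.
Raised to α = 2.5: 0.08360; 0.00280.
Sum = 0.086393; FGT(2.5) = 0.086393 / 8 = 0.0108.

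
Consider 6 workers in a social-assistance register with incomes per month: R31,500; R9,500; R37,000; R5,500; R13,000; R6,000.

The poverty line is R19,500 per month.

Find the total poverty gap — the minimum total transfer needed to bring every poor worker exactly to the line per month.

R44,000

Below the line: R5,500, R6,000, R9,500, R13,000 (q = 4 of N = 6).
Individual gaps: 19500−5500 = 14000; 19500−6000 = 13500; 19500−9500 = 10000; 19500−13000 = 6500.
Aggregate gap = R44,000.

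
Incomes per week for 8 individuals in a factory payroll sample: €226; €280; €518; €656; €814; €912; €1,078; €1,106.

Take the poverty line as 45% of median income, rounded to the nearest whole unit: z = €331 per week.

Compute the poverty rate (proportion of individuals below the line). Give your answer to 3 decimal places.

0.250

2 of the 8 individuals have income below €331.
H = 2/8 = 0.250.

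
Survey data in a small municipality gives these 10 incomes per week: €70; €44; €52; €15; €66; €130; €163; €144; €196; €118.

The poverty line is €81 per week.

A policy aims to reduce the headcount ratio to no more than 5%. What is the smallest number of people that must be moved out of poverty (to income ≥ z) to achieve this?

5

5 of the 10 people are poor, so H = 5/10 = 0.500.
A headcount ratio of at most 5% allows at most ⌊0.05 × 10⌋ = 0 poor people.
So at least 5 − 0 = 5 must be lifted.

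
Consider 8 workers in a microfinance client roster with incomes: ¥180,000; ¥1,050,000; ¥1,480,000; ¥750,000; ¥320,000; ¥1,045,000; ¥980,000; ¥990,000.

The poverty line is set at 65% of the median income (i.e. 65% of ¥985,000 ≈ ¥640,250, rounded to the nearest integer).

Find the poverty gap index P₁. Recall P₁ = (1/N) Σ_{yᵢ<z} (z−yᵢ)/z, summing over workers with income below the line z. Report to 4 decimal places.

0.1524

Incomes under z: ¥180,000, ¥320,000 (q = 2 of N = 8).
Normalized shortfalls: (640250−180000)/640250 = 0.7189; (640250−320000)/640250 = 0.5002.
Σ = 1.219055. Dividing by the full population N = 8 gives P₁ = 0.1524.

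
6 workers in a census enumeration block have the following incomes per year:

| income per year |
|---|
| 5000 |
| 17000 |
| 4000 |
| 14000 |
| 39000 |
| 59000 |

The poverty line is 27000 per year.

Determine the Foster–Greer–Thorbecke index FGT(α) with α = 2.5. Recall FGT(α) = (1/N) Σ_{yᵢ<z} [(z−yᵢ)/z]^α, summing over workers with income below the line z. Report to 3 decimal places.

0.252

Poor units: 4000, 5000, 14000, 17000 (q = 4 of N = 6).
Shortfall ratios: (27000−4000)/27000 = 0.8519; (27000−5000)/27000 = 0.8148; (27000−14000)/27000 = 0.4815; (27000−17000)/27000 = 0.3704.
Raised to α = 2.5: 0.66975; 0.59930; 0.16086; 0.08348.
Sum = 1.513392; FGT(2.5) = 1.513392 / 6 = 0.252.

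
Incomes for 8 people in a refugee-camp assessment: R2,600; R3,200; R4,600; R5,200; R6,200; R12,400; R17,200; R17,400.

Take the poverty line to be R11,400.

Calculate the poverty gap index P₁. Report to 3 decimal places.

Incomes under z: R2,600, R3,200, R4,600, R5,200, R6,200 (q = 5 of N = 8).
Normalized shortfalls: (11400−2600)/11400 = 0.7719; (11400−3200)/11400 = 0.7193; (11400−4600)/11400 = 0.5965; (11400−5200)/11400 = 0.5439; (11400−6200)/11400 = 0.4561.
Sum of shortfalls = 3.087719; P₁ averages over all N: 3.087719 / 8 = 0.386.

0.386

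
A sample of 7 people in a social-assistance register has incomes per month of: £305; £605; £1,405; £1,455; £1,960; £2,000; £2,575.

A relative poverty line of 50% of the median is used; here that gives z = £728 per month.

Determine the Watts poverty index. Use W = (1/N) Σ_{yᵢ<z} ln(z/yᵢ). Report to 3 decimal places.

Below the line: £305, £605 (q = 2 of N = 7).
Log shortfalls: ln(728/305) = 0.8700; ln(728/605) = 0.1851.
W = 1.055062 / 7 = 0.151.

0.151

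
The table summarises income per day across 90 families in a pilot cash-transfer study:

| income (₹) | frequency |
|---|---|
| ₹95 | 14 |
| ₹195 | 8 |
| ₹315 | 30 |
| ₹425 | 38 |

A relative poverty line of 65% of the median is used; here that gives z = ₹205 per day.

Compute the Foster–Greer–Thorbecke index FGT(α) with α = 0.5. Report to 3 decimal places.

0.134

Below the line: 14×₹95, 8×₹195 (q = 22 of N = 90).
Relative gaps: (205−95)/205 = 0.5366 (×14); (205−195)/205 = 0.0488 (×8).
Raised to α = 0.5: 0.73252 (×14); 0.22086 (×8).
Sum = 12.022183; FGT(0.5) = 12.022183 / 90 = 0.134.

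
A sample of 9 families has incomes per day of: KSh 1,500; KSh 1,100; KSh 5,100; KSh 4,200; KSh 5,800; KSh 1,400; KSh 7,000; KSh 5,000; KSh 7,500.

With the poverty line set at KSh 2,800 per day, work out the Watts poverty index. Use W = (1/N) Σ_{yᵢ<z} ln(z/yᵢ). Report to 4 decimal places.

0.2502

Poor units: KSh 1,100, KSh 1,400, KSh 1,500 (q = 3 of N = 9).
Log shortfalls: ln(2800/1100) = 0.9343; ln(2800/1400) = 0.6931; ln(2800/1500) = 0.6242.
W = 2.251611 / 9 = 0.2502.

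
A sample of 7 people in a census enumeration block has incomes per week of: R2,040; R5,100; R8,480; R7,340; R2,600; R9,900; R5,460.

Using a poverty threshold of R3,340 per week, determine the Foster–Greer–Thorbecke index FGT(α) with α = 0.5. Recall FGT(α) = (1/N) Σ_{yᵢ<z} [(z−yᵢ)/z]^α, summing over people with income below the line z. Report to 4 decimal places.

0.1564

Incomes under z: R2,040, R2,600 (q = 2 of N = 7).
Relative gaps: (3340−2040)/3340 = 0.3892; (3340−2600)/3340 = 0.2216.
Raised to α = 0.5: 0.62388; 0.47070.
Sum = 1.094575; FGT(0.5) = 1.094575 / 7 = 0.1564.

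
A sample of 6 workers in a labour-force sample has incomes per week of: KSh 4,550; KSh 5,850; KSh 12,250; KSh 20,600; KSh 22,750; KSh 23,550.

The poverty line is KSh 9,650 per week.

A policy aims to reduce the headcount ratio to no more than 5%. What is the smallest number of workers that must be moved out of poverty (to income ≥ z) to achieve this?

2

2 of the 6 workers are poor, so H = 2/6 = 0.333.
A headcount ratio of at most 5% allows at most ⌊0.05 × 6⌋ = 0 poor workers.
So at least 2 − 0 = 2 must be lifted.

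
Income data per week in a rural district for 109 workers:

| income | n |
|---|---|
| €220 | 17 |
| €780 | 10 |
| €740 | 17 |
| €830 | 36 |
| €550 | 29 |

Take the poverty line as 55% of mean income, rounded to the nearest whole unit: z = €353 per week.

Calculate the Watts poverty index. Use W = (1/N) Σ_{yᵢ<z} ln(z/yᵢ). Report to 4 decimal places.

Below the line: 17×€220 (q = 17 of N = 109).
Log gaps: ln(353/220) = 0.4728 (×17).
W = 8.038289 / 109 = 0.0737.

0.0737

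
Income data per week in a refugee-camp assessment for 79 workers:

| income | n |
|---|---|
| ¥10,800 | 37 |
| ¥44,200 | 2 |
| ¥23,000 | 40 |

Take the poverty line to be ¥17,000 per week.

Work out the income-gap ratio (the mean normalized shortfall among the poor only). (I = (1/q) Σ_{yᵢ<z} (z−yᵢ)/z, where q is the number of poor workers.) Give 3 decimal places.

Incomes under z: 37×¥10,800 (q = 37 of N = 79).
Relative gaps: 0.3647 (×37); sum = 13.494118.
I averages over the q = 37 poor units only: 13.494118 / 37 = 0.365.

0.365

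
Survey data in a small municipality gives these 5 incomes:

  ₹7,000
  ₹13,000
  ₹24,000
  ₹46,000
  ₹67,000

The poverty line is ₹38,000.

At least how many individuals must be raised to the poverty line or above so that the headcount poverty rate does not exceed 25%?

2

3 of the 5 individuals are poor, so H = 3/5 = 0.600.
A headcount ratio of at most 25% allows at most ⌊0.25 × 5⌋ = 1 poor individuals.
So at least 3 − 1 = 2 must be lifted.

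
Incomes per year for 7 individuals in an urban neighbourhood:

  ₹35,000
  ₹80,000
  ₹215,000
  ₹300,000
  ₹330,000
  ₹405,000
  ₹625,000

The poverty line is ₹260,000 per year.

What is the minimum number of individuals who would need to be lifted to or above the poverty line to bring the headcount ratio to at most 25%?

Currently q = 3 of N = 7 are below the line (H = 0.429).
A headcount ratio of at most 25% allows at most ⌊0.25 × 7⌋ = 1 poor individuals.
So at least 3 − 1 = 2 must be lifted.

2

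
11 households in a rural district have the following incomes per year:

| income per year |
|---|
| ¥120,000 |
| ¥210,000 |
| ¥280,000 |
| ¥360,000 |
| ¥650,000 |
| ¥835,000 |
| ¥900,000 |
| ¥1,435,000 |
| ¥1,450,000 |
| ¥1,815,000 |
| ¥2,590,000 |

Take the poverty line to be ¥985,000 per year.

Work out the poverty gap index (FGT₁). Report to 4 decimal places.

Poor units: ¥120,000, ¥210,000, ¥280,000, ¥360,000, ¥650,000, ¥835,000, ¥900,000 (q = 7 of N = 11).
Gap ratios (z−y)/z: (985000−120000)/985000 = 0.8782; (985000−210000)/985000 = 0.7868; (985000−280000)/985000 = 0.7157; (985000−360000)/985000 = 0.6345; (985000−650000)/985000 = 0.3401; (985000−835000)/985000 = 0.1523; (985000−900000)/985000 = 0.0863.
Sum of shortfalls = 3.593909; P₁ averages over all N: 3.593909 / 11 = 0.3267.

0.3267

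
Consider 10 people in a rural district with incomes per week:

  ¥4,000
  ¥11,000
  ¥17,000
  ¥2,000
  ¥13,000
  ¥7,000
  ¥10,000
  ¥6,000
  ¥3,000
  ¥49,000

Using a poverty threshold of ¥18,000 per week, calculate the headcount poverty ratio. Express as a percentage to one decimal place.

9 of the 10 people have income below ¥18,000.
H = 9/10 = 90.0%.

90.0%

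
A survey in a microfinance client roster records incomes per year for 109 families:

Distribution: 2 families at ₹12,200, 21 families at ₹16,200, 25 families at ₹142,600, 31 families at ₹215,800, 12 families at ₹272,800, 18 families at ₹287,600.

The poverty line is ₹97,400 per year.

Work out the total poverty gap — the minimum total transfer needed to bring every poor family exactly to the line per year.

Below the line: 2×₹12,200, 21×₹16,200 (q = 23 of N = 109).
Individual gaps: 2×(97400−12200) = 170400; 21×(97400−16200) = 1705200.
Aggregate gap = ₹1,875,600.

₹1,875,600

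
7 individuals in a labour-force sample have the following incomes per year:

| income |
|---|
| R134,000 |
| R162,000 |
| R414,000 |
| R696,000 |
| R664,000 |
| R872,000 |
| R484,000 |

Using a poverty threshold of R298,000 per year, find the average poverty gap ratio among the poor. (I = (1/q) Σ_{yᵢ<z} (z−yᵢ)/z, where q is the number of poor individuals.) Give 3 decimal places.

Below the line: R134,000, R162,000 (q = 2 of N = 7).
Shortfall ratios (z−y)/z: 0.5503, 0.4564; sum = 1.006711.
The income-gap ratio divides by q (the poor only): 1.006711 / 2 = 0.503.

0.503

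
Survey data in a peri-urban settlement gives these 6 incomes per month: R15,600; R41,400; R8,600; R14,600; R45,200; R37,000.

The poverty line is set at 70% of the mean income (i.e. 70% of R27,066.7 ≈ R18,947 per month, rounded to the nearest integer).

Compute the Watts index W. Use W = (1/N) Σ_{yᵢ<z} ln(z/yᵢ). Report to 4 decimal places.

0.2075

Incomes under z: R8,600, R14,600, R15,600 (q = 3 of N = 6).
ln(z/y) terms: ln(18947/8600) = 0.7899; ln(18947/14600) = 0.2606; ln(18947/15600) = 0.1944.
W = 1.244882 / 6 = 0.2075.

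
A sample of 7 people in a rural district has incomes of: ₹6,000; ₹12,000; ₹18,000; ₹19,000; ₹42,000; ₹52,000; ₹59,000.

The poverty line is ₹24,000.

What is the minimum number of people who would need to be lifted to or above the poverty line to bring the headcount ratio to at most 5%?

4

4 of the 7 people are poor, so H = 4/7 = 0.571.
A headcount ratio of at most 5% allows at most ⌊0.05 × 7⌋ = 0 poor people.
So at least 4 − 0 = 4 must be lifted.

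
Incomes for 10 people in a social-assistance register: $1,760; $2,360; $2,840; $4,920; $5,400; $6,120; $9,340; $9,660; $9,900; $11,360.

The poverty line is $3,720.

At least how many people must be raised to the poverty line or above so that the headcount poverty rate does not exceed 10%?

2

3 of the 10 people are poor, so H = 3/10 = 0.300.
A headcount ratio of at most 10% allows at most ⌊0.10 × 10⌋ = 1 poor people.
So at least 3 − 1 = 2 must be lifted.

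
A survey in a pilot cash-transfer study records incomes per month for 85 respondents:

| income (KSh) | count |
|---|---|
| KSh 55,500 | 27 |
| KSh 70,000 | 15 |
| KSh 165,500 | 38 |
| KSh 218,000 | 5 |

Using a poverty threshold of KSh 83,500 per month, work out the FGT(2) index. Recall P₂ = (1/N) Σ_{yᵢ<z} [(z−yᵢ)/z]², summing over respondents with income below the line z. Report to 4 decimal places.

Below the line: 27×KSh 55,500, 15×KSh 70,000 (q = 42 of N = 85).
Gap ratios (z−y)/z: (83500−55500)/83500 = 0.3353 (×27); (83500−70000)/83500 = 0.1617 (×15).
Squared: 0.1124 (×27); 0.0261 (×15).
Sum = 3.428126; P₂ = 3.428126 / 85 = 0.0403.

0.0403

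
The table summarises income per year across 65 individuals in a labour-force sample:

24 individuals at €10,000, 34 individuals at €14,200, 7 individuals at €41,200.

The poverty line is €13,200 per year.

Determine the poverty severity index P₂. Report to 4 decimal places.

0.0217

Incomes under z: 24×€10,000 (q = 24 of N = 65).
Normalized shortfalls: (13200−10000)/13200 = 0.2424 (×24).
Squared: 0.0588 (×24).
Sum = 1.410468; P₂ = 1.410468 / 65 = 0.0217.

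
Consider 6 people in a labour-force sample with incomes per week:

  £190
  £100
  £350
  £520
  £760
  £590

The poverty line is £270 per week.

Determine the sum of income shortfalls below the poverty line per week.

Below the line: £100, £190 (q = 2 of N = 6).
Individual gaps: 270−100 = 170; 270−190 = 80.
Aggregate gap = £250.

£250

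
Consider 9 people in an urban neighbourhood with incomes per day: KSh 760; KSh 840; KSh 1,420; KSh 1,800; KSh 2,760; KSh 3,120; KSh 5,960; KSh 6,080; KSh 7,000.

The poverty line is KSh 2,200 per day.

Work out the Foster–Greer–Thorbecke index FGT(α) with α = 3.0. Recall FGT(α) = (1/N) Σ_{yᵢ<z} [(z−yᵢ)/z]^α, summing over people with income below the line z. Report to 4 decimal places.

Poor units: KSh 760, KSh 840, KSh 1,420, KSh 1,800 (q = 4 of N = 9).
Normalized shortfalls: (2200−760)/2200 = 0.6545; (2200−840)/2200 = 0.6182; (2200−1420)/2200 = 0.3545; (2200−1800)/2200 = 0.1818.
Raised to α = 3.0: 0.28043; 0.23624; 0.04457; 0.00601.
Sum = 0.567242; FGT(3.0) = 0.567242 / 9 = 0.0630.

0.0630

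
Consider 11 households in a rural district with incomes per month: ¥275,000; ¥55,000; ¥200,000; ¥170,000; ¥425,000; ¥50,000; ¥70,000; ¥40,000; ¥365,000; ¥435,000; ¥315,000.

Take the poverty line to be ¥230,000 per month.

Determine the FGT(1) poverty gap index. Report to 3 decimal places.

0.314

Below the line: ¥40,000, ¥50,000, ¥55,000, ¥70,000, ¥170,000, ¥200,000 (q = 6 of N = 11).
Gap ratios (z−y)/z: (230000−40000)/230000 = 0.8261; (230000−50000)/230000 = 0.7826; (230000−55000)/230000 = 0.7609; (230000−70000)/230000 = 0.6957; (230000−170000)/230000 = 0.2609; (230000−200000)/230000 = 0.1304.
Sum of shortfalls = 3.456522; P₁ averages over all N: 3.456522 / 11 = 0.314.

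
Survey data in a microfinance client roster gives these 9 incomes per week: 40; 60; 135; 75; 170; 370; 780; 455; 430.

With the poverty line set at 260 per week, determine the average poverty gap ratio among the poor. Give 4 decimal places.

0.6308

Poor units: 40, 60, 75, 135, 170 (q = 5 of N = 9).
Relative gaps: 0.8462, 0.7692, 0.7115, 0.4808, 0.3462; sum = 3.153846.
I averages over the q = 5 poor units only: 3.153846 / 5 = 0.6308.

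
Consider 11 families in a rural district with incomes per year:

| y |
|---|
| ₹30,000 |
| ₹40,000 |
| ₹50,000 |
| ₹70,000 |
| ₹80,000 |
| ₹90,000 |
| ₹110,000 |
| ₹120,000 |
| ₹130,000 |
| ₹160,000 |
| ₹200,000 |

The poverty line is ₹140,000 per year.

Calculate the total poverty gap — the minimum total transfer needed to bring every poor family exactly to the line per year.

Poor units: ₹30,000, ₹40,000, ₹50,000, ₹70,000, ₹80,000, ₹90,000, ₹110,000, ₹120,000, ₹130,000 (q = 9 of N = 11).
Individual gaps: 140000−30000 = 110000; 140000−40000 = 100000; 140000−50000 = 90000; 140000−70000 = 70000; 140000−80000 = 60000; 140000−90000 = 50000; 140000−110000 = 30000; 140000−120000 = 20000; 140000−130000 = 10000.
Aggregate gap = ₹540,000.

₹540,000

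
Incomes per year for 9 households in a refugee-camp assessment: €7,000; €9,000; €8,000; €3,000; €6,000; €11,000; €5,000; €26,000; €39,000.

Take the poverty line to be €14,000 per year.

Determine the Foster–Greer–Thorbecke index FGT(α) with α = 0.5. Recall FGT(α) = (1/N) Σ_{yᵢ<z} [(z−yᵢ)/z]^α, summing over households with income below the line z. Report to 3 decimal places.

0.541

Incomes under z: €3,000, €5,000, €6,000, €7,000, €8,000, €9,000, €11,000 (q = 7 of N = 9).
Gap ratios (z−y)/z: (14000−3000)/14000 = 0.7857; (14000−5000)/14000 = 0.6429; (14000−6000)/14000 = 0.5714; (14000−7000)/14000 = 0.5000; (14000−8000)/14000 = 0.4286; (14000−9000)/14000 = 0.3571; (14000−11000)/14000 = 0.2143.
Raised to α = 0.5: 0.88641; 0.80178; 0.75593; 0.70711; 0.65465; 0.59761; 0.46291.
Sum = 4.866403; FGT(0.5) = 4.866403 / 9 = 0.541.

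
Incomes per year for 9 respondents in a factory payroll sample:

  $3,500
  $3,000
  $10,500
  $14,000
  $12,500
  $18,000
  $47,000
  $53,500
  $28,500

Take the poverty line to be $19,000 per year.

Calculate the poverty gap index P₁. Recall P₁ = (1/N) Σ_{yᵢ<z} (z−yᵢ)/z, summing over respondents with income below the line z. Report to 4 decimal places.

Below the line: $3,000, $3,500, $10,500, $12,500, $14,000, $18,000 (q = 6 of N = 9).
Gap ratios (z−y)/z: (19000−3000)/19000 = 0.8421; (19000−3500)/19000 = 0.8158; (19000−10500)/19000 = 0.4474; (19000−12500)/19000 = 0.3421; (19000−14000)/19000 = 0.2632; (19000−18000)/19000 = 0.0526.
Sum of shortfalls = 2.763158; P₁ averages over all N: 2.763158 / 9 = 0.3070.

0.3070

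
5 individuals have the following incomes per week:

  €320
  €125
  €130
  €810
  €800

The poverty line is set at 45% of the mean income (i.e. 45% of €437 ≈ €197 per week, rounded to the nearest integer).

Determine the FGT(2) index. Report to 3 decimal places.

0.050

Below z: €125, €130 (q = 2 of N = 5).
Normalized shortfalls: (197−125)/197 = 0.3655; (197−130)/197 = 0.3401.
Squared: 0.1336; 0.1157.
Sum = 0.249246; P₂ = 0.249246 / 5 = 0.050.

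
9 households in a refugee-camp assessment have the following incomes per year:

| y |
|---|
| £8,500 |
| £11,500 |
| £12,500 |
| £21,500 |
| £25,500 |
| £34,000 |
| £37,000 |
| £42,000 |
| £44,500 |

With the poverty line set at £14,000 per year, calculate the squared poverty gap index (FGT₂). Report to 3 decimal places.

0.022

Poor units: £8,500, £11,500, £12,500 (q = 3 of N = 9).
Relative gaps: (14000−8500)/14000 = 0.3929; (14000−11500)/14000 = 0.1786; (14000−12500)/14000 = 0.1071.
Squared: 0.1543; 0.0319; 0.0115.
Sum = 0.197704; P₂ = 0.197704 / 9 = 0.022.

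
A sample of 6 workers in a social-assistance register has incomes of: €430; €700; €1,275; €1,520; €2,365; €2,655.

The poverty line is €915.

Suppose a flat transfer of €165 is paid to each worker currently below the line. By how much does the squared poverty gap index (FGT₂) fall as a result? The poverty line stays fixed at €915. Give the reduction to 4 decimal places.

Before: below the line — €430, €700; squared poverty gap index (FGT₂) = 0.056028.
After the €165 transfer: below the line — €595, €865; squared poverty gap index (FGT₂) = 0.020882.
Reduction = 0.056028 − 0.020882 = 0.0351.

0.0351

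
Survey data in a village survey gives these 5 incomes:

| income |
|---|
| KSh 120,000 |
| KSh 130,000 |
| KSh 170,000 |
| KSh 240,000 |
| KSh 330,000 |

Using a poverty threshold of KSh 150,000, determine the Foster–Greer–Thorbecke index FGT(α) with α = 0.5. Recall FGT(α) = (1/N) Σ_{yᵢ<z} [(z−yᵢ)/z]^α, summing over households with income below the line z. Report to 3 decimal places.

Below z: KSh 120,000, KSh 130,000 (q = 2 of N = 5).
Normalized shortfalls: (150000−120000)/150000 = 0.2000; (150000−130000)/150000 = 0.1333.
Raised to α = 0.5: 0.44721; 0.36515.
Sum = 0.812362; FGT(0.5) = 0.812362 / 5 = 0.162.

0.162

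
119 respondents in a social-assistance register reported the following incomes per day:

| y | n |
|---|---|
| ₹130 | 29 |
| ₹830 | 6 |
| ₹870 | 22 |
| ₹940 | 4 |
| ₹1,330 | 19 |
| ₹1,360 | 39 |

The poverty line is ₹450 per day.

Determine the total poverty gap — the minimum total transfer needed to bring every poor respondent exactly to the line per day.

Incomes under z: 29×₹130 (q = 29 of N = 119).
Individual gaps: 29×(450−130) = 9280.
Aggregate gap = ₹9,280.

₹9,280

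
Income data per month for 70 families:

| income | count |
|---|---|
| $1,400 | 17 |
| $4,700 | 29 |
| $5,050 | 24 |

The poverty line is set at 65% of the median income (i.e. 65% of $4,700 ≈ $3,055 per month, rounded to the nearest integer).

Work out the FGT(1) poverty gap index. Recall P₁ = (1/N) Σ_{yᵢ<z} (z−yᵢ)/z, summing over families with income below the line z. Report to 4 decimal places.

Incomes under z: 17×$1,400 (q = 17 of N = 70).
Shortfall ratios: (3055−1400)/3055 = 0.5417 (×17).
Sum of shortfalls = 9.209493; P₁ averages over all N: 9.209493 / 70 = 0.1316.

0.1316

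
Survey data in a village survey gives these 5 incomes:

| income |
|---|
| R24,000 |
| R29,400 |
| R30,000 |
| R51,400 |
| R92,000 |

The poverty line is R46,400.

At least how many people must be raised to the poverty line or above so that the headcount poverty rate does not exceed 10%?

3

3 of the 5 people are poor, so H = 3/5 = 0.600.
A headcount ratio of at most 10% allows at most ⌊0.10 × 5⌋ = 0 poor people.
So at least 3 − 0 = 3 must be lifted.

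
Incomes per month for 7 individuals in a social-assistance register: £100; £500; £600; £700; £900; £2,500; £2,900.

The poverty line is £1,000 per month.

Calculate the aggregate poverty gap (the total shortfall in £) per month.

Below z: £100, £500, £600, £700, £900 (q = 5 of N = 7).
Individual gaps: 1000−100 = 900; 1000−500 = 500; 1000−600 = 400; 1000−700 = 300; 1000−900 = 100.
Aggregate gap = £2,200.

£2,200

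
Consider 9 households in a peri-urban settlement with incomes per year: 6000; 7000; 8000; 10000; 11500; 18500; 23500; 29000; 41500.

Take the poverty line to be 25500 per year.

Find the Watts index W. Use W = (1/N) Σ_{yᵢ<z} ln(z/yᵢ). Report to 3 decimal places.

Incomes under z: 6000, 7000, 8000, 10000, 11500, 18500, 23500 (q = 7 of N = 9).
Log shortfalls: ln(25500/6000) = 1.4469; ln(25500/7000) = 1.2928; ln(25500/8000) = 1.1592; ln(25500/10000) = 0.9361; ln(25500/11500) = 0.7963; ln(25500/18500) = 0.3209; ln(25500/23500) = 0.0817.
W = 6.033935 / 9 = 0.670.

0.670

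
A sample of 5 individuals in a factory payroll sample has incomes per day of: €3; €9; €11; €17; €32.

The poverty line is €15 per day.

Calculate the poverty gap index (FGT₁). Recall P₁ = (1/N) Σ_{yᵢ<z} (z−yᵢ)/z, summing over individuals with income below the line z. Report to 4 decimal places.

Incomes under z: €3, €9, €11 (q = 3 of N = 5).
Shortfall ratios: (15−3)/15 = 0.8000; (15−9)/15 = 0.4000; (15−11)/15 = 0.2667.
Sum of shortfalls = 1.466667; P₁ averages over all N: 1.466667 / 5 = 0.2933.

0.2933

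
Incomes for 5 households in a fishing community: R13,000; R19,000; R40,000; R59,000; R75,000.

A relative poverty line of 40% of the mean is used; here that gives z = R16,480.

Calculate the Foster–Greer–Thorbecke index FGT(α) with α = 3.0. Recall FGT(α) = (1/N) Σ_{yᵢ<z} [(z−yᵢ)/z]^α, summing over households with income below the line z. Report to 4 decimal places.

0.0019

Incomes under z: R13,000 (q = 1 of N = 5).
Normalized shortfalls: (16480−13000)/16480 = 0.2112.
Raised to α = 3.0: 0.00942.
Sum = 0.009416; FGT(3.0) = 0.009416 / 5 = 0.0019.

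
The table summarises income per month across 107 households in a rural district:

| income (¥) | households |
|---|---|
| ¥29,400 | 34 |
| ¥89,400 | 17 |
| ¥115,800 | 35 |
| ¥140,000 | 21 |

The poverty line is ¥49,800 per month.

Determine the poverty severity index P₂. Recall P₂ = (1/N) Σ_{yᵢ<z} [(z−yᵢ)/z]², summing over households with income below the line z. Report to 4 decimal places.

Below the line: 34×¥29,400 (q = 34 of N = 107).
Normalized shortfalls: (49800−29400)/49800 = 0.4096 (×34).
Squared: 0.1678 (×34).
Sum = 5.705327; P₂ = 5.705327 / 107 = 0.0533.

0.0533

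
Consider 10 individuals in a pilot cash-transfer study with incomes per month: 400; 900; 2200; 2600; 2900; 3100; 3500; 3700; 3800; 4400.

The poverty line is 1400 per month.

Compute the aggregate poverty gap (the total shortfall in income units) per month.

1500

Poor units: 400, 900 (q = 2 of N = 10).
Individual gaps: 1400−400 = 1000; 1400−900 = 500.
Aggregate gap = 1500.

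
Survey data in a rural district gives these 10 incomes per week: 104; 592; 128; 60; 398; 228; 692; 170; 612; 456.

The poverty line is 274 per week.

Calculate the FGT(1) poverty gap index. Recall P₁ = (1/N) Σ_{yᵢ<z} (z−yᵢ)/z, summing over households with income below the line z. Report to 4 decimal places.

Below the line: 60, 104, 128, 170, 228 (q = 5 of N = 10).
Relative gaps: (274−60)/274 = 0.7810; (274−104)/274 = 0.6204; (274−128)/274 = 0.5328; (274−170)/274 = 0.3796; (274−228)/274 = 0.1679.
Σ = 2.481752. Dividing by the full population N = 10 gives P₁ = 0.2482.

0.2482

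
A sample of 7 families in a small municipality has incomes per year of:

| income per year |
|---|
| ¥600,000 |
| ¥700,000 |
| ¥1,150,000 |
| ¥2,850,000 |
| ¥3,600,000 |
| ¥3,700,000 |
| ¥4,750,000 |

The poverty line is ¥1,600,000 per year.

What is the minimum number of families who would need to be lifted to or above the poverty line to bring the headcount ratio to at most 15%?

2

Currently q = 3 of N = 7 are below the line (H = 0.429).
A headcount ratio of at most 15% allows at most ⌊0.15 × 7⌋ = 1 poor families.
So at least 3 − 1 = 2 must be lifted.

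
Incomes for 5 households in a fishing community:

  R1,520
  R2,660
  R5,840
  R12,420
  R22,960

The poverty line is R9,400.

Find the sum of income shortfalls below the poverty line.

Poor units: R1,520, R2,660, R5,840 (q = 3 of N = 5).
Individual gaps: 9400−1520 = 7880; 9400−2660 = 6740; 9400−5840 = 3560.
Aggregate gap = R18,180.

R18,180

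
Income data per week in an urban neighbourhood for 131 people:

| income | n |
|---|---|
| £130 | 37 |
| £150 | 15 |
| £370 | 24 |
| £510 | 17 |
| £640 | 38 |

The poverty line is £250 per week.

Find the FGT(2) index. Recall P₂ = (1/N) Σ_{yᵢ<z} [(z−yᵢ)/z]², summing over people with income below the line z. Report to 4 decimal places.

0.0834

Incomes under z: 37×£130, 15×£150 (q = 52 of N = 131).
Shortfall ratios: (250−130)/250 = 0.4800 (×37); (250−150)/250 = 0.4000 (×15).
Squared: 0.2304 (×37); 0.1600 (×15).
Sum = 10.924800; P₂ = 10.924800 / 131 = 0.0834.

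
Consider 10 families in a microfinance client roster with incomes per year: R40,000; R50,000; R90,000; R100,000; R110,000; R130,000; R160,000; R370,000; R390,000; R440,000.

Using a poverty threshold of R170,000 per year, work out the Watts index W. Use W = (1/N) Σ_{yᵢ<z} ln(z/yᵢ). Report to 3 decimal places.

0.460

Incomes under z: R40,000, R50,000, R90,000, R100,000, R110,000, R130,000, R160,000 (q = 7 of N = 10).
Log shortfalls: ln(170000/40000) = 1.4469; ln(170000/50000) = 1.2238; ln(170000/90000) = 0.6360; ln(170000/100000) = 0.5306; ln(170000/110000) = 0.4353; ln(170000/130000) = 0.2683; ln(170000/160000) = 0.0606.
W = 4.601518 / 10 = 0.460.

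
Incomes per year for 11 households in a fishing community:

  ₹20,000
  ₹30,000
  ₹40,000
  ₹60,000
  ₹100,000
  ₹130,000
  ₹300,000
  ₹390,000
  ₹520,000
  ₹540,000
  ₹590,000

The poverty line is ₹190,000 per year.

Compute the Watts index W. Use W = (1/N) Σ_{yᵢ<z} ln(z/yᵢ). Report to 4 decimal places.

Below z: ₹20,000, ₹30,000, ₹40,000, ₹60,000, ₹100,000, ₹130,000 (q = 6 of N = 11).
Log gaps: ln(190000/20000) = 2.2513; ln(190000/30000) = 1.8458; ln(190000/40000) = 1.5581; ln(190000/60000) = 1.1527; ln(190000/100000) = 0.6419; ln(190000/130000) = 0.3795.
W = 7.829286 / 11 = 0.7118.

0.7118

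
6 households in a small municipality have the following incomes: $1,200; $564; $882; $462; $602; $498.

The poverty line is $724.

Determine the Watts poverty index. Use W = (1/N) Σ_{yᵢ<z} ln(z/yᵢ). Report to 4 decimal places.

Incomes under z: $462, $498, $564, $602 (q = 4 of N = 6).
ln(z/y) terms: ln(724/462) = 0.4492; ln(724/498) = 0.3742; ln(724/564) = 0.2497; ln(724/602) = 0.1845.
W = 1.257689 / 6 = 0.2096.

0.2096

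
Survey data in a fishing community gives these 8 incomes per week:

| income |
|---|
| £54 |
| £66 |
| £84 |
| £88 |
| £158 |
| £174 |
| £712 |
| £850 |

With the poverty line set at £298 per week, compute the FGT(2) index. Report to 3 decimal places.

Below z: £54, £66, £84, £88, £158, £174 (q = 6 of N = 8).
Gap ratios (z−y)/z: (298−54)/298 = 0.8188; (298−66)/298 = 0.7785; (298−84)/298 = 0.7181; (298−88)/298 = 0.7047; (298−158)/298 = 0.4698; (298−174)/298 = 0.4161.
Squared: 0.6704; 0.6061; 0.5157; 0.4966; 0.2207; 0.1731.
Sum = 2.682672; P₂ = 2.682672 / 8 = 0.335.

0.335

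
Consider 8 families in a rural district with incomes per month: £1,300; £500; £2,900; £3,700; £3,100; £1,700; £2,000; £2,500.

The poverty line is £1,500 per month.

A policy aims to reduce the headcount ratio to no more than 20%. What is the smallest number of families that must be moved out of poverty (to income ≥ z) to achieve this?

2 of the 8 families are poor, so H = 2/8 = 0.250.
A headcount ratio of at most 20% allows at most ⌊0.20 × 8⌋ = 1 poor families.
So at least 2 − 1 = 1 must be lifted.

1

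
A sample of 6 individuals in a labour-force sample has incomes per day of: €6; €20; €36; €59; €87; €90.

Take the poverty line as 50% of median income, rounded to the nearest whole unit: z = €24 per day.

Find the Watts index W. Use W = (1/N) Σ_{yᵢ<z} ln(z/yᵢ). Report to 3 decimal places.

Below the line: €6, €20 (q = 2 of N = 6).
Log shortfalls: ln(24/6) = 1.3863; ln(24/20) = 0.1823.
W = 1.568616 / 6 = 0.261.

0.261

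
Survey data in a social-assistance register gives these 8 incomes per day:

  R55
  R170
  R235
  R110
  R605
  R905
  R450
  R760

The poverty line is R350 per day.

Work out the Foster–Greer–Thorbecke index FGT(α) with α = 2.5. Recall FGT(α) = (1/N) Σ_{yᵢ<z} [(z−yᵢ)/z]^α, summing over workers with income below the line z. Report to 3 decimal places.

Poor units: R55, R110, R170, R235 (q = 4 of N = 8).
Normalized shortfalls: (350−55)/350 = 0.8429; (350−110)/350 = 0.6857; (350−170)/350 = 0.5143; (350−235)/350 = 0.3286.
Raised to α = 2.5: 0.65221; 0.38937; 0.18968; 0.06188.
Sum = 1.293131; FGT(2.5) = 1.293131 / 8 = 0.162.

0.162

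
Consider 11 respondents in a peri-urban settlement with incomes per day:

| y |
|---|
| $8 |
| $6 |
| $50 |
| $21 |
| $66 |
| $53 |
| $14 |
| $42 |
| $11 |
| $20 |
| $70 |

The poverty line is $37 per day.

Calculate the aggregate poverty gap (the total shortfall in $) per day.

$142

Below z: $6, $8, $11, $14, $20, $21 (q = 6 of N = 11).
Individual gaps: 37−6 = 31; 37−8 = 29; 37−11 = 26; 37−14 = 23; 37−20 = 17; 37−21 = 16.
Aggregate gap = $142.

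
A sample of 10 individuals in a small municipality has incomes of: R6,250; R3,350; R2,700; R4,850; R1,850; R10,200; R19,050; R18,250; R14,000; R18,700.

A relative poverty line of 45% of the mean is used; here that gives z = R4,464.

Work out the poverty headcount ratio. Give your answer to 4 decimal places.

0.3000

3 of the 10 individuals have income below R4,464.
H = 3/10 = 0.3000.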